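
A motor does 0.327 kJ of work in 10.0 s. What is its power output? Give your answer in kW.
Convert to SI: W = 327.0 J, t = 10.0 s
P = W/t = 327.0/10.0 = 32.7 W = 0.0327 kW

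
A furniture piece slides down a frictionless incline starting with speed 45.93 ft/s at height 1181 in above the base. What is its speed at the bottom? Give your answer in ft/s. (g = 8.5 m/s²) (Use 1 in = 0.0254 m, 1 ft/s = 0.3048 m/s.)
Convert to SI: v₀ = 13.9995 m/s, h = 29.9974 m
½mv₀² + mgh = ½mv² ⇒ v = √(v₀² + 2gh) = √(13.9995² + 2·8.5·29.9974) = 26.5695 m/s = 87.17 ft/s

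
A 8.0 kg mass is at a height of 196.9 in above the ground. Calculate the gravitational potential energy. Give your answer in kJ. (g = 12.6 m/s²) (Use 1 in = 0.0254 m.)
Convert to SI: m = 8.0 kg, h = 5.00126 m
PE = mgh = (8.0)(12.6)(5.00126) = 504.127 J = 0.5041 kJ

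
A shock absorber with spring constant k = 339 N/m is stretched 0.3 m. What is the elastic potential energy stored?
PE = ½kx² = ½(339)(0.3)² = 15.26 J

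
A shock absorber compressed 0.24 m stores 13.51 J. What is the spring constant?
k = 2·PE/x² = 2·13.51/(0.24)² = 469.1 N/m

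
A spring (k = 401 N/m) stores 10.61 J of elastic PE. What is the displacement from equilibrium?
x = √(2·PE/k) = √(2·10.61/401) = 0.23 m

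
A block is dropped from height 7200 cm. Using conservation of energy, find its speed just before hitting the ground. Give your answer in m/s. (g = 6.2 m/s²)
Convert to SI: h = 72.0 m
mgh = ½mv² ⇒ v = √(2gh) = √(2·6.2·72.0) = 29.88 m/s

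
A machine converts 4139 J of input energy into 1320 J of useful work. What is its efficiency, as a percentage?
η = W_out/W_in = 1320/4139 = 31.89%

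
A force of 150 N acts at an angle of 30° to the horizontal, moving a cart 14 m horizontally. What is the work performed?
W = F·d·cosθ = (150)(14)cos(30°) = 1819 J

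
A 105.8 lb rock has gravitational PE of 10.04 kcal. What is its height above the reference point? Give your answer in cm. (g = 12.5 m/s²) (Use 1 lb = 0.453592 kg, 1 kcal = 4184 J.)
Convert to SI: m = 47.99 kg, PE = 42007.4 J
h = PE/(mg) = 42007.4/(47.99·12.5) = 70.0268 m = 7003 cm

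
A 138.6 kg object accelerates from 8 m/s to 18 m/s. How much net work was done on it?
W = ΔKE = ½m(v₂² − v₁²) = ½(138.6)(18² − 8²) = 18018.0 J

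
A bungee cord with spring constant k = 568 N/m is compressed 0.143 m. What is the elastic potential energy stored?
PE = ½kx² = ½(568)(0.143)² = 5.808 J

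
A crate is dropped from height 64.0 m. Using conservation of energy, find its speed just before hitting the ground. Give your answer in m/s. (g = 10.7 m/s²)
mgh = ½mv² ⇒ v = √(2gh) = √(2·10.7·64.0) = 37.01 m/s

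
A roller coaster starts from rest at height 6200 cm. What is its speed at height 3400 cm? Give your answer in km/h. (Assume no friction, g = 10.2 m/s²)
Convert to SI: h₁−h₂ = 28.0 m
mgh₁ = mgh₂ + ½mv² ⇒ v = √(2g(h₁−h₂)) = √(2·10.2·28.0) = 23.8998 m/s = 86.04 km/h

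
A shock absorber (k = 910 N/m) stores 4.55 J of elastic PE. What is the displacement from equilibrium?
x = √(2·PE/k) = √(2·4.55/910) = 0.1 m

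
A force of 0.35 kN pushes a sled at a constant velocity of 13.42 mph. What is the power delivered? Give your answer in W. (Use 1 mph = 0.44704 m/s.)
Convert to SI: F = 350.0 N, v = 5.99928 m/s
P = Fv = (350.0)(5.99928) = 2100 W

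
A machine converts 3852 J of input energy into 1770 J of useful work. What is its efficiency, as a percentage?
η = W_out/W_in = 1770/3852 = 45.95%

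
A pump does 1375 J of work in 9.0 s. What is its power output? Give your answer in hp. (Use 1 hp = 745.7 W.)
P = W/t = 1375.0/9.0 = 152.778 W = 0.2049 hp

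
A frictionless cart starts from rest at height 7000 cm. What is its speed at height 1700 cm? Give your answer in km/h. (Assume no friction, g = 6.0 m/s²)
Convert to SI: h₁−h₂ = 53.0 m
mgh₁ = mgh₂ + ½mv² ⇒ v = √(2g(h₁−h₂)) = √(2·6.0·53.0) = 25.219 m/s = 90.79 km/h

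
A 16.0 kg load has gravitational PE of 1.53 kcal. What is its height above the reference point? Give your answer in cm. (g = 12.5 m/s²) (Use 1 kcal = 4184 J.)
Convert to SI: m = 16.0 kg, PE = 6401.52 J
h = PE/(mg) = 6401.52/(16.0·12.5) = 32.0076 m = 3201 cm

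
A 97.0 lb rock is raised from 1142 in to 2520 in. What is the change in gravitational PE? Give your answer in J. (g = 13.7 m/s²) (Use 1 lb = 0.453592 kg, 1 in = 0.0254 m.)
Convert to SI: m = 43.9984 kg, Δh = 35.0012 m
ΔPE = mgΔh = (43.9984)(13.7)(35.0012) = 21100 J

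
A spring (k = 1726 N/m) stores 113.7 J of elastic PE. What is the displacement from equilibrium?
x = √(2·PE/k) = √(2·113.7/1726) = 0.363 m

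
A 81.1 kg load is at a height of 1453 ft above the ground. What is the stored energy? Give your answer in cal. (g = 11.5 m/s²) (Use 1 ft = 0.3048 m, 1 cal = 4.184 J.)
Convert to SI: m = 81.1 kg, h = 442.874 m
PE = mgh = (81.1)(11.5)(442.874) = 413047 J = 98720 cal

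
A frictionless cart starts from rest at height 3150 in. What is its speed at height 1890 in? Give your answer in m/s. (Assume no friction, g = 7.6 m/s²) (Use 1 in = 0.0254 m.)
Convert to SI: h₁−h₂ = 32.004 m
mgh₁ = mgh₂ + ½mv² ⇒ v = √(2g(h₁−h₂)) = √(2·7.6·32.004) = 22.06 m/s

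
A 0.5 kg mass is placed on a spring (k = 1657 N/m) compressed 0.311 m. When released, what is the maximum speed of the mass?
½kx² = ½mv² ⇒ v = x√(k/m) = (0.311)√(1657/0.5) = 17.9 m/s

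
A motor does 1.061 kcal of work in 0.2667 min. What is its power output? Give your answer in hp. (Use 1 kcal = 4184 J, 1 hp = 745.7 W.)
Convert to SI: W = 4439.22 J, t = 16.002 s
P = W/t = 4439.22/16.002 = 277.417 W = 0.372 hp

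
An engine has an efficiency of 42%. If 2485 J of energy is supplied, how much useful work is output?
W_out = η·W_in = 0.42·2485 = 1043.7 J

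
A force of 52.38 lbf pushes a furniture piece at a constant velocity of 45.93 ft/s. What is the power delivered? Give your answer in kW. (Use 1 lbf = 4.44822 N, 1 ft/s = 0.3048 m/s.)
Convert to SI: F = 232.998 N, v = 13.9995 m/s
P = Fv = (232.998)(13.9995) = 3261.84 W = 3.262 kW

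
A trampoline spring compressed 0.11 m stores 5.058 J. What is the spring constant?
k = 2·PE/x² = 2·5.058/(0.11)² = 836.0 N/m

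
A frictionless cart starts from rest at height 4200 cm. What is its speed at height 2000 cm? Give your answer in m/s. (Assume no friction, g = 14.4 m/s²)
Convert to SI: h₁−h₂ = 22.0 m
mgh₁ = mgh₂ + ½mv² ⇒ v = √(2g(h₁−h₂)) = √(2·14.4·22.0) = 25.17 m/s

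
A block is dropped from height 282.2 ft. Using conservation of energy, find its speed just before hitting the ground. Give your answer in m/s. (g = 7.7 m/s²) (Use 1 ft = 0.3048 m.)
Convert to SI: h = 86.0146 m
mgh = ½mv² ⇒ v = √(2gh) = √(2·7.7·86.0146) = 36.4 m/s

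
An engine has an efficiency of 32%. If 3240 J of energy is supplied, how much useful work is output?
W_out = η·W_in = 0.32·3240 = 1036.8 J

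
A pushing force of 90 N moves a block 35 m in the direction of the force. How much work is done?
W = F·d = (90)(35) = 3150 J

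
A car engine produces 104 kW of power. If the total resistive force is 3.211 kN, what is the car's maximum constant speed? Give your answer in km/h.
Convert to SI: F = 3211.0 N
P = Fv ⇒ v = P/F = 104000 W/3211.0 N = 32.3887 m/s = 116.6 km/h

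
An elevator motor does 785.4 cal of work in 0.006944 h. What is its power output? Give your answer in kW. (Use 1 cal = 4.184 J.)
Convert to SI: W = 3286.11 J, t = 24.9984 s
P = W/t = 3286.11/24.9984 = 131.453 W = 0.1315 kW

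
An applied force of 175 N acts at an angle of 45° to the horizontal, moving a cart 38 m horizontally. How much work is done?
W = F·d·cosθ = (175)(38)cos(45°) = 4702 J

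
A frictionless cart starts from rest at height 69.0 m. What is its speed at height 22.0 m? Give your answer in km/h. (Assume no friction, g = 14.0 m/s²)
mgh₁ = mgh₂ + ½mv² ⇒ v = √(2g(h₁−h₂)) = √(2·14.0·47.0) = 36.2767 m/s = 130.6 km/h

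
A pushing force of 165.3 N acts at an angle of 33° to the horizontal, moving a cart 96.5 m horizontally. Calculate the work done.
W = F·d·cosθ = (165.3)(96.5)cos(33°) = 13380 J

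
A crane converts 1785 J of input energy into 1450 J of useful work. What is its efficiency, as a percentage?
η = W_out/W_in = 1450/1785 = 81.23%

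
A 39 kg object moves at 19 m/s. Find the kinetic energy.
KE = ½mv² = ½(39)(19)² = 7039.5 J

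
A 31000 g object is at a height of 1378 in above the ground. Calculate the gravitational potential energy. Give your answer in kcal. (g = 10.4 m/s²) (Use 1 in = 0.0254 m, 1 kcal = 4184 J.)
Convert to SI: m = 31.0 kg, h = 35.0012 m
PE = mgh = (31.0)(10.4)(35.0012) = 11284.4 J = 2.697 kcal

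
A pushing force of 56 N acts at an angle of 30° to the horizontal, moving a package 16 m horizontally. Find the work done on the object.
W = F·d·cosθ = (56)(16)cos(30°) = 776.0 J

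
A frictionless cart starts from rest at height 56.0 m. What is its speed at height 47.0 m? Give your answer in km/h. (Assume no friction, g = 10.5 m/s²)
mgh₁ = mgh₂ + ½mv² ⇒ v = √(2g(h₁−h₂)) = √(2·10.5·9.0) = 13.7477 m/s = 49.49 km/h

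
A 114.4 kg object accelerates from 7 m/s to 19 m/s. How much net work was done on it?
W = ΔKE = ½m(v₂² − v₁²) = ½(114.4)(19² − 7²) = 17846.4 J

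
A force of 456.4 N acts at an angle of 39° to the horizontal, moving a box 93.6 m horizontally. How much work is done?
W = F·d·cosθ = (456.4)(93.6)cos(39°) = 33200 J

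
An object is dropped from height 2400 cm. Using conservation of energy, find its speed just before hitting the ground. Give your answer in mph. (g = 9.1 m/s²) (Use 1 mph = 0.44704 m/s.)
Convert to SI: h = 24.0 m
mgh = ½mv² ⇒ v = √(2gh) = √(2·9.1·24.0) = 20.8998 m/s = 46.75 mph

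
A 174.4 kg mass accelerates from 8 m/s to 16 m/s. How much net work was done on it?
W = ΔKE = ½m(v₂² − v₁²) = ½(174.4)(16² − 8²) = 16742.4 J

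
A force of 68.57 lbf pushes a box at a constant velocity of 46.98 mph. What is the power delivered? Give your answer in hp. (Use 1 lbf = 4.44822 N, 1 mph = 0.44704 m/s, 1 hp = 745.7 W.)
Convert to SI: F = 305.014 N, v = 21.0019 m/s
P = Fv = (305.014)(21.0019) = 6405.89 W = 8.59 hp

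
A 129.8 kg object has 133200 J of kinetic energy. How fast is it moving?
v = √(2·KE/m) = √(2·133200/129.8) = 45.3 m/s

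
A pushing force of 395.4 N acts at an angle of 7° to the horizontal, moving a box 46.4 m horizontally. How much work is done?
W = F·d·cosθ = (395.4)(46.4)cos(7°) = 18210 J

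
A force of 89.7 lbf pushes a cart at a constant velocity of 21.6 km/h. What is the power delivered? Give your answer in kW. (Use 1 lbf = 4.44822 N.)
Convert to SI: F = 399.005 N, v = 6.0 m/s
P = Fv = (399.005)(6.0) = 2394.03 W = 2.394 kW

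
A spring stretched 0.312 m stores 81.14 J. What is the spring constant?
k = 2·PE/x² = 2·81.14/(0.312)² = 1667 N/m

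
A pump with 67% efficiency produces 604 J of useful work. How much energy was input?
W_in = W_out/η = 604/0.67 = 901.5 J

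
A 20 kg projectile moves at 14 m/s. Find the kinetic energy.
KE = ½mv² = ½(20)(14)² = 1960.0 J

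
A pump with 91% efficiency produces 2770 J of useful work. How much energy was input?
W_in = W_out/η = 2770/0.91 = 3044 J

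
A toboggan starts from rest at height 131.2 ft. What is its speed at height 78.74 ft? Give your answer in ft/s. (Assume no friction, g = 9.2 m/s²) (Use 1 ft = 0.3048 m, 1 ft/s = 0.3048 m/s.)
Convert to SI: h₁−h₂ = 15.9898 m
mgh₁ = mgh₂ + ½mv² ⇒ v = √(2g(h₁−h₂)) = √(2·9.2·15.9898) = 17.15262 m/s = 56.28 ft/s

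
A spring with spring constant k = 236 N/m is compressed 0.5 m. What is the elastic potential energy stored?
PE = ½kx² = ½(236)(0.5)² = 29.5 J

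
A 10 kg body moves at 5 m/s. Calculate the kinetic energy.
KE = ½mv² = ½(10)(5)² = 125.0 J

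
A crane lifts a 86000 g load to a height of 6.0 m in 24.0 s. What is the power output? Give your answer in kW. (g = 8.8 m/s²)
Convert to SI: m = 86.0 kg, h = 6.0 m, t = 24.0 s
P = mgh/t = (86.0)(8.8)(6.0)/24.0 = 189.2 W = 0.1892 kW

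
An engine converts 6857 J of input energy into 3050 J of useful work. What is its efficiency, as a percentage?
η = W_out/W_in = 3050/6857 = 44.48%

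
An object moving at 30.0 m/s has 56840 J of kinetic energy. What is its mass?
m = 2·KE/v² = 2·56840/(30.0)² = 126.3 kg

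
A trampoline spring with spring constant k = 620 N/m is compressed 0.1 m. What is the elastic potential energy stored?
PE = ½kx² = ½(620)(0.1)² = 3.1 J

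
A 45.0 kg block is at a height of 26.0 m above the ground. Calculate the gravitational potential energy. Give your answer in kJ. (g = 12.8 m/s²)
PE = mgh = (45.0)(12.8)(26.0) = 14976.0 J = 14.98 kJ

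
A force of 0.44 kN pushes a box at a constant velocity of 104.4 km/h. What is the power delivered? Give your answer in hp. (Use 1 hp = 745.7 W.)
Convert to SI: F = 440.0 N, v = 29.0 m/s
P = Fv = (440.0)(29.0) = 12760.0 W = 17.11 hp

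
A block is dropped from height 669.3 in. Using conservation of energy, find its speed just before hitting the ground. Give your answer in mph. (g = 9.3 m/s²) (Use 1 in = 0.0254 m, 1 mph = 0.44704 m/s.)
Convert to SI: h = 17.0002 m
mgh = ½mv² ⇒ v = √(2gh) = √(2·9.3·17.0002) = 17.7821 m/s = 39.78 mph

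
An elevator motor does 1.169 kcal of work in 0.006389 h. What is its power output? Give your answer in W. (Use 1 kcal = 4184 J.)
Convert to SI: W = 4891.1 J, t = 23.0004 s
P = W/t = 4891.1/23.0004 = 212.7 W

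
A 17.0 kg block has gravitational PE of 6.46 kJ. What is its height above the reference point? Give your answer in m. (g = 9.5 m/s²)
Convert to SI: m = 17.0 kg, PE = 6460.0 J
h = PE/(mg) = 6460.0/(17.0·9.5) = 40.0 m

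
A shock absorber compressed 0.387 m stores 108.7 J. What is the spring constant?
k = 2·PE/x² = 2·108.7/(0.387)² = 1452 N/m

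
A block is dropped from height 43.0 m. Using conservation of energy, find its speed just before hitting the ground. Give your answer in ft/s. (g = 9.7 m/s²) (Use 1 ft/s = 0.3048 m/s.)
mgh = ½mv² ⇒ v = √(2gh) = √(2·9.7·43.0) = 28.8825 m/s = 94.76 ft/s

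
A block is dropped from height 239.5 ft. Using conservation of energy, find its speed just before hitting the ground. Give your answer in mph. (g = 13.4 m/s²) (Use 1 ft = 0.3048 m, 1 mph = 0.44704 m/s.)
Convert to SI: h = 72.9996 m
mgh = ½mv² ⇒ v = √(2gh) = √(2·13.4·72.9996) = 44.2311 m/s = 98.94 mph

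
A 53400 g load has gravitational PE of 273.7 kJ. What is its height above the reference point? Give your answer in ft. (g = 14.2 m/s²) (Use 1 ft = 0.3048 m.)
Convert to SI: m = 53.4 kg, PE = 273700 J
h = PE/(mg) = 273700/(53.4·14.2) = 360.948 m = 1184 ft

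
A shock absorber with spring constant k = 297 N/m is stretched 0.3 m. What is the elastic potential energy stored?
PE = ½kx² = ½(297)(0.3)² = 13.37 J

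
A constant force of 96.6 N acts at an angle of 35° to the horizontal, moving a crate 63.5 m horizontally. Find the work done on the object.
W = F·d·cosθ = (96.6)(63.5)cos(35°) = 5025 J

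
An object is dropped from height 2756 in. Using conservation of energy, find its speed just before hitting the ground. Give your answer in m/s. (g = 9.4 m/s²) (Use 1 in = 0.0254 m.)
Convert to SI: h = 70.0024 m
mgh = ½mv² ⇒ v = √(2gh) = √(2·9.4·70.0024) = 36.28 m/s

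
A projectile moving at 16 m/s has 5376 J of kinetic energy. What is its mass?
m = 2·KE/v² = 2·5376/(16)² = 42.0 kg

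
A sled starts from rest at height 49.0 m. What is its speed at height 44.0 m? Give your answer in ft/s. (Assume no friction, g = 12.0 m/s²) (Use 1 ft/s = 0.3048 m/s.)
mgh₁ = mgh₂ + ½mv² ⇒ v = √(2g(h₁−h₂)) = √(2·12.0·5.0) = 10.9545 m/s = 35.94 ft/s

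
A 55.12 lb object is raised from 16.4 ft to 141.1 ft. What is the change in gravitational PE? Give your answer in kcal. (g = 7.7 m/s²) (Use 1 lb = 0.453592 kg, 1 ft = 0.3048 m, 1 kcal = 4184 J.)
Convert to SI: m = 25.002 kg, Δh = 38.0086 m
ΔPE = mgΔh = (25.002)(7.7)(38.0086) = 7317.23 J = 1.749 kcal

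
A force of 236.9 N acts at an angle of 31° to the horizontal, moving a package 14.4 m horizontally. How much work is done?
W = F·d·cosθ = (236.9)(14.4)cos(31°) = 2924 J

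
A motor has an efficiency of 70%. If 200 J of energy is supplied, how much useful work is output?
W_out = η·W_in = 0.7·200 = 140.0 J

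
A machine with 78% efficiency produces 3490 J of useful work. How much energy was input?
W_in = W_out/η = 3490/0.78 = 4474 J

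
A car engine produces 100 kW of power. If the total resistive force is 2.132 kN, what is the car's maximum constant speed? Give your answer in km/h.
Convert to SI: F = 2132.0 N
P = Fv ⇒ v = P/F = 100000 W/2132.0 N = 46.9043 m/s = 168.9 km/h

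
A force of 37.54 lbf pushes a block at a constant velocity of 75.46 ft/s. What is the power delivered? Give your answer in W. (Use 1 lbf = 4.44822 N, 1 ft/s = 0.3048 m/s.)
Convert to SI: F = 166.986 N, v = 23.0002 m/s
P = Fv = (166.986)(23.0002) = 3841 W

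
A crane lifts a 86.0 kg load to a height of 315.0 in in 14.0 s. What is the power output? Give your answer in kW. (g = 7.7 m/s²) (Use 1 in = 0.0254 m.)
Convert to SI: m = 86.0 kg, h = 8.001 m, t = 14.0 s
P = mgh/t = (86.0)(7.7)(8.001)/14.0 = 378.447 W = 0.3784 kW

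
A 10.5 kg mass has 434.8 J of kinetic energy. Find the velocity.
v = √(2·KE/m) = √(2·434.8/10.5) = 9.1 m/s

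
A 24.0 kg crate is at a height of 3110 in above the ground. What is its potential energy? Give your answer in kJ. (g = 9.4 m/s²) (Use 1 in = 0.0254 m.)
Convert to SI: m = 24.0 kg, h = 78.994 m
PE = mgh = (24.0)(9.4)(78.994) = 17821.0 J = 17.82 kJ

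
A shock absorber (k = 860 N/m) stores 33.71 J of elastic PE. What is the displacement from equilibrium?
x = √(2·PE/k) = √(2·33.71/860) = 0.28 m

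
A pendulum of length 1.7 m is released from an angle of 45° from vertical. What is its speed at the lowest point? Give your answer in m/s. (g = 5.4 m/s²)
h = L(1 − cosθ) = 1.7(1 − cos45°) = 0.497918 m
v = √(2gh) = √(2·5.4·0.497918) = 2.319 m/s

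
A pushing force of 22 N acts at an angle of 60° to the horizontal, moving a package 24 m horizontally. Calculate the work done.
W = F·d·cosθ = (22)(24)cos(60°) = 264.0 J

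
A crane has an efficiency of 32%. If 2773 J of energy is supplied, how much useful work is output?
W_out = η·W_in = 0.32·2773 = 887.36 J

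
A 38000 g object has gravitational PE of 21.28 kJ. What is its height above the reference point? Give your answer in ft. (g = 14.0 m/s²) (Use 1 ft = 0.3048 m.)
Convert to SI: m = 38.0 kg, PE = 21280.0 J
h = PE/(mg) = 21280.0/(38.0·14.0) = 40.0 m = 131.2 ft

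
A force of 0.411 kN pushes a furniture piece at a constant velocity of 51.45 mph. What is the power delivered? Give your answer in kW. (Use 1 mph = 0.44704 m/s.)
Convert to SI: F = 411.0 N, v = 23.0002 m/s
P = Fv = (411.0)(23.0002) = 9453.09 W = 9.453 kW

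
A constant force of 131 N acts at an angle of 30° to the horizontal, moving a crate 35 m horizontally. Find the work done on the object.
W = F·d·cosθ = (131)(35)cos(30°) = 3971 J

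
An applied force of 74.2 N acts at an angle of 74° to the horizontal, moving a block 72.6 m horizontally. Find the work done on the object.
W = F·d·cosθ = (74.2)(72.6)cos(74°) = 1485 J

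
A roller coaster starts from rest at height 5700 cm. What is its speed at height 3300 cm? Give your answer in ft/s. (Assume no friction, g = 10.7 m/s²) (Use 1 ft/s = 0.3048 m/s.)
Convert to SI: h₁−h₂ = 24.0 m
mgh₁ = mgh₂ + ½mv² ⇒ v = √(2g(h₁−h₂)) = √(2·10.7·24.0) = 22.6627 m/s = 74.35 ft/s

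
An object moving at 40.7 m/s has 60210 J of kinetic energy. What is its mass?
m = 2·KE/v² = 2·60210/(40.7)² = 72.7 kg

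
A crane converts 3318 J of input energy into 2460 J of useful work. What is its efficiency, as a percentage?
η = W_out/W_in = 2460/3318 = 74.14%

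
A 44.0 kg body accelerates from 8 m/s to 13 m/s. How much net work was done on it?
W = ΔKE = ½m(v₂² − v₁²) = ½(44.0)(13² − 8²) = 2310.0 J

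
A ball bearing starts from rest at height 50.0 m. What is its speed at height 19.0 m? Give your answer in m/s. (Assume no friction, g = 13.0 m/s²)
mgh₁ = mgh₂ + ½mv² ⇒ v = √(2g(h₁−h₂)) = √(2·13.0·31.0) = 28.39 m/s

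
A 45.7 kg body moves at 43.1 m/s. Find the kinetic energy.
KE = ½mv² = ½(45.7)(43.1)² = 42450 J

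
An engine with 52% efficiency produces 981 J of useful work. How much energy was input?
W_in = W_out/η = 981/0.52 = 1887 J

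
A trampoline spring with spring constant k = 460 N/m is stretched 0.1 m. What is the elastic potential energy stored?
PE = ½kx² = ½(460)(0.1)² = 2.3 J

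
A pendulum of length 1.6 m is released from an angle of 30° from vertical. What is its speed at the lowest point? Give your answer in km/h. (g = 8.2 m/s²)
h = L(1 − cosθ) = 1.6(1 − cos30°) = 0.214359 m
v = √(2gh) = √(2·8.2·0.214359) = 1.87496 m/s = 6.75 km/h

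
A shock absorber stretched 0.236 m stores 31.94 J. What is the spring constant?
k = 2·PE/x² = 2·31.94/(0.236)² = 1147 N/m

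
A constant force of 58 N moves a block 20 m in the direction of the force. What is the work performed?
W = F·d = (58)(20) = 1160 J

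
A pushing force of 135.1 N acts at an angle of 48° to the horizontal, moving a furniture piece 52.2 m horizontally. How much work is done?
W = F·d·cosθ = (135.1)(52.2)cos(48°) = 4719 J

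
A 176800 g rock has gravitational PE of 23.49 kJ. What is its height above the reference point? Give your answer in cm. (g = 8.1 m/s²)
Convert to SI: m = 176.8 kg, PE = 23490.0 J
h = PE/(mg) = 23490.0/(176.8·8.1) = 16.4027 m = 1640 cm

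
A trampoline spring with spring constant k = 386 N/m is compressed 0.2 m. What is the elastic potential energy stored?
PE = ½kx² = ½(386)(0.2)² = 7.72 J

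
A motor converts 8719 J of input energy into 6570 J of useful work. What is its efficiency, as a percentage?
η = W_out/W_in = 6570/8719 = 75.35%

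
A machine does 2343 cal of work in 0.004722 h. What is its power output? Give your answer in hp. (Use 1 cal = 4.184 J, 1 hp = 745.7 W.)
Convert to SI: W = 9803.11 J, t = 16.9992 s
P = W/t = 9803.11/16.9992 = 576.681 W = 0.7733 hp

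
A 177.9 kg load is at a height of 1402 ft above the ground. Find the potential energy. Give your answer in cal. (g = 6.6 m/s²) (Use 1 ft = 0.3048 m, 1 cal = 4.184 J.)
Convert to SI: m = 177.9 kg, h = 427.33 m
PE = mgh = (177.9)(6.6)(427.33) = 501745 J = 119900 cal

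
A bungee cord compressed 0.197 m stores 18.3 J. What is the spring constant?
k = 2·PE/x² = 2·18.3/(0.197)² = 943.1 N/m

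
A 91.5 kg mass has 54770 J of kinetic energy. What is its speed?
v = √(2·KE/m) = √(2·54770/91.5) = 34.6 m/s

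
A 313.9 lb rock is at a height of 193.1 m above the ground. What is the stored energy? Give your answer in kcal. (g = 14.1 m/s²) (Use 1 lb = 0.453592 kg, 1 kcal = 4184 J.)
Convert to SI: m = 142.383 kg, h = 193.1 m
PE = mgh = (142.383)(14.1)(193.1) = 387666 J = 92.65 kcal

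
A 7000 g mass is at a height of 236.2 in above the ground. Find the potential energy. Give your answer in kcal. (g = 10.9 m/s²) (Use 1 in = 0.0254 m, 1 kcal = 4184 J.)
Convert to SI: m = 7.0 kg, h = 5.99948 m
PE = mgh = (7.0)(10.9)(5.99948) = 457.76 J = 0.1094 kcal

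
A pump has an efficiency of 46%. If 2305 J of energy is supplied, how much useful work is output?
W_out = η·W_in = 0.46·2305 = 1060.3 J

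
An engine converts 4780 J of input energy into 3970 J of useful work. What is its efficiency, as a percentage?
η = W_out/W_in = 3970/4780 = 83.05%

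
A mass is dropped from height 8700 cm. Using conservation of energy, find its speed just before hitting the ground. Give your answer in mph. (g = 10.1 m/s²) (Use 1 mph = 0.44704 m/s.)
Convert to SI: h = 87.0 m
mgh = ½mv² ⇒ v = √(2gh) = √(2·10.1·87.0) = 41.9214 m/s = 93.78 mph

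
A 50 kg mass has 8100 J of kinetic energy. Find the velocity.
v = √(2·KE/m) = √(2·8100/50) = 18.0 m/s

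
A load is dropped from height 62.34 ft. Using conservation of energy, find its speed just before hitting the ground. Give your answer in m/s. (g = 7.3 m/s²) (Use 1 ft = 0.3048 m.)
Convert to SI: h = 19.0012 m
mgh = ½mv² ⇒ v = √(2gh) = √(2·7.3·19.0012) = 16.66 m/s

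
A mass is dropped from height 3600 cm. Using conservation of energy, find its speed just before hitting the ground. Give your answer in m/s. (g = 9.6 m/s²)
Convert to SI: h = 36.0 m
mgh = ½mv² ⇒ v = √(2gh) = √(2·9.6·36.0) = 26.29 m/s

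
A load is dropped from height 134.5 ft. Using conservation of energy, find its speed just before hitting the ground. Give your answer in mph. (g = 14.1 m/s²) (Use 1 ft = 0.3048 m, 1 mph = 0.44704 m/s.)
Convert to SI: h = 40.9956 m
mgh = ½mv² ⇒ v = √(2gh) = √(2·14.1·40.9956) = 34.0011 m/s = 76.06 mph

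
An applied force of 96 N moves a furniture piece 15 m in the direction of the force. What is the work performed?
W = F·d = (96)(15) = 1440 J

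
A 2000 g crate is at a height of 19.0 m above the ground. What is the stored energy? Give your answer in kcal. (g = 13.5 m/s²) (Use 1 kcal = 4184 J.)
Convert to SI: m = 2.0 kg, h = 19.0 m
PE = mgh = (2.0)(13.5)(19.0) = 513.0 J = 0.1226 kcal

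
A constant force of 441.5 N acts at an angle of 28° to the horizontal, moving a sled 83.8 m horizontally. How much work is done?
W = F·d·cosθ = (441.5)(83.8)cos(28°) = 32670 J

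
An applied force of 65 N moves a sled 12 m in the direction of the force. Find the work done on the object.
W = F·d = (65)(12) = 780.0 J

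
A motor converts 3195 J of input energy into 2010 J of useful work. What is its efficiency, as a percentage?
η = W_out/W_in = 2010/3195 = 62.91%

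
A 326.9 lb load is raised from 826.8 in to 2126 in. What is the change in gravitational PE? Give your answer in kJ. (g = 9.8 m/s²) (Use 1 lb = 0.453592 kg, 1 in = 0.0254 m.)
Convert to SI: m = 148.279 kg, Δh = 32.9997 m
ΔPE = mgΔh = (148.279)(9.8)(32.9997) = 47953.0 J = 47.95 kJ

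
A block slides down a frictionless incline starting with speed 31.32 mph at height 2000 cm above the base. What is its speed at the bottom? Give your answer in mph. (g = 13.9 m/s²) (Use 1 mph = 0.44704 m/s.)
Convert to SI: v₀ = 14.0013 m/s, h = 20.0 m
½mv₀² + mgh = ½mv² ⇒ v = √(v₀² + 2gh) = √(14.0013² + 2·13.9·20.0) = 27.4233 m/s = 61.34 mph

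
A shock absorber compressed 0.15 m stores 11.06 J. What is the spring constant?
k = 2·PE/x² = 2·11.06/(0.15)² = 983.1 N/m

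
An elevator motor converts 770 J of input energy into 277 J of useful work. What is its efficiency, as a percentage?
η = W_out/W_in = 277/770 = 35.97%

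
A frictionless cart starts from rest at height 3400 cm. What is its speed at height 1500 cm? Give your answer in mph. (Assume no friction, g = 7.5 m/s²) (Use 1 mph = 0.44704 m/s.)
Convert to SI: h₁−h₂ = 19.0 m
mgh₁ = mgh₂ + ½mv² ⇒ v = √(2g(h₁−h₂)) = √(2·7.5·19.0) = 16.8819 m/s = 37.76 mph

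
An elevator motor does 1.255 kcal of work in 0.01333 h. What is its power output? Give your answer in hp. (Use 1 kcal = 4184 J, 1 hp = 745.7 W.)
Convert to SI: W = 5250.92 J, t = 47.988 s
P = W/t = 5250.92/47.988 = 109.422 W = 0.1467 hp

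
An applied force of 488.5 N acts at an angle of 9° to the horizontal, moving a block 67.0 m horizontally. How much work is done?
W = F·d·cosθ = (488.5)(67.0)cos(9°) = 32330 J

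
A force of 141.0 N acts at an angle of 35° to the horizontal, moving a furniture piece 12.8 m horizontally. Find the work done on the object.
W = F·d·cosθ = (141.0)(12.8)cos(35°) = 1478 J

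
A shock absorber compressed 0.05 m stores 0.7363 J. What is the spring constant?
k = 2·PE/x² = 2·0.7363/(0.05)² = 589.0 N/m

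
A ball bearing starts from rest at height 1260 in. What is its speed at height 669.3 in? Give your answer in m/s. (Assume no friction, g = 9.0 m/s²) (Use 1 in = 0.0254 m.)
Convert to SI: h₁−h₂ = 15.0038 m
mgh₁ = mgh₂ + ½mv² ⇒ v = √(2g(h₁−h₂)) = √(2·9.0·15.0038) = 16.43 m/s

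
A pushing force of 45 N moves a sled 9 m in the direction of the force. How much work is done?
W = F·d = (45)(9) = 405.0 J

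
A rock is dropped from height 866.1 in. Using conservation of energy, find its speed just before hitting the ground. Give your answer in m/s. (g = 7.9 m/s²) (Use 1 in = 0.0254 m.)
Convert to SI: h = 21.9989 m
mgh = ½mv² ⇒ v = √(2gh) = √(2·7.9·21.9989) = 18.64 m/s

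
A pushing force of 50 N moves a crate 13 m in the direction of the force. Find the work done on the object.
W = F·d = (50)(13) = 650.0 J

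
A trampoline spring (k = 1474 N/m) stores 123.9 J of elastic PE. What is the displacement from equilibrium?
x = √(2·PE/k) = √(2·123.9/1474) = 0.41 m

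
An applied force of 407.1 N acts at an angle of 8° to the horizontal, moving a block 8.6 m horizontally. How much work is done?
W = F·d·cosθ = (407.1)(8.6)cos(8°) = 3467 J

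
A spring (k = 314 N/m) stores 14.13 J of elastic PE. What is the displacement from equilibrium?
x = √(2·PE/k) = √(2·14.13/314) = 0.3 m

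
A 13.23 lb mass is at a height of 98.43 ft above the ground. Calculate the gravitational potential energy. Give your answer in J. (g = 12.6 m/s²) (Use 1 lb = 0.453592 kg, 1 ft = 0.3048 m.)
Convert to SI: m = 6.00102 kg, h = 30.0015 m
PE = mgh = (6.00102)(12.6)(30.0015) = 2268 J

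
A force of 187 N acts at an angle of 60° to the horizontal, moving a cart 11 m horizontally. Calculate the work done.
W = F·d·cosθ = (187)(11)cos(60°) = 1029 J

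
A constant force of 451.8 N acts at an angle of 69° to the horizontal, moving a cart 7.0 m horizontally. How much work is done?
W = F·d·cosθ = (451.8)(7.0)cos(69°) = 1133 J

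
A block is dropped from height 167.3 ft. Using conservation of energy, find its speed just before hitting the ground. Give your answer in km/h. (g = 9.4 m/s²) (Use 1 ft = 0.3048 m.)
Convert to SI: h = 50.993 m
mgh = ½mv² ⇒ v = √(2gh) = √(2·9.4·50.993) = 30.9624 m/s = 111.5 km/h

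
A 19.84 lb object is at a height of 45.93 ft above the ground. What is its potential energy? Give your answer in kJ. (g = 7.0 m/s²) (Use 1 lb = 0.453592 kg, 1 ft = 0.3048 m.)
Convert to SI: m = 8.99927 kg, h = 13.9995 m
PE = mgh = (8.99927)(7.0)(13.9995) = 881.894 J = 0.8819 kJ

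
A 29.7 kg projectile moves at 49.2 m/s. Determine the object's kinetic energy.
KE = ½mv² = ½(29.7)(49.2)² = 35950 J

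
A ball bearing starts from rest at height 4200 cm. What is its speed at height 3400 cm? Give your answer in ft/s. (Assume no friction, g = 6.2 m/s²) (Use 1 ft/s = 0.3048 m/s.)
Convert to SI: h₁−h₂ = 8.0 m
mgh₁ = mgh₂ + ½mv² ⇒ v = √(2g(h₁−h₂)) = √(2·6.2·8.0) = 9.95992 m/s = 32.68 ft/s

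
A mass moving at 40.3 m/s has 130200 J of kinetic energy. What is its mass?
m = 2·KE/v² = 2·130200/(40.3)² = 160.3 kg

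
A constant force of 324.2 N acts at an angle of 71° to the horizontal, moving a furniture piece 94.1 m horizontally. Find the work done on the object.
W = F·d·cosθ = (324.2)(94.1)cos(71°) = 9932 J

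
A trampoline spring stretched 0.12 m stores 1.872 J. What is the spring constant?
k = 2·PE/x² = 2·1.872/(0.12)² = 260.0 N/m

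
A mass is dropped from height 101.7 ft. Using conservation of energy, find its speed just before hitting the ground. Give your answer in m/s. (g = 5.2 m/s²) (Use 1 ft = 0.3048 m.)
Convert to SI: h = 30.9982 m
mgh = ½mv² ⇒ v = √(2gh) = √(2·5.2·30.9982) = 17.95 m/s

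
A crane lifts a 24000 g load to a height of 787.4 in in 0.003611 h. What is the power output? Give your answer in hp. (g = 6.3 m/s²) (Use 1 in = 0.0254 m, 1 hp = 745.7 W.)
Convert to SI: m = 24.0 kg, h = 20.0 m, t = 12.9996 s
P = mgh/t = (24.0)(6.3)(20.0)/12.9996 = 232.622 W = 0.312 hp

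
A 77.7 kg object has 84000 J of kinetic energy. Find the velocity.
v = √(2·KE/m) = √(2·84000/77.7) = 46.5 m/s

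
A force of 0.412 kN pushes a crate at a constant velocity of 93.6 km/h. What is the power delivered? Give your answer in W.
Convert to SI: F = 412.0 N, v = 26.0 m/s
P = Fv = (412.0)(26.0) = 10710 W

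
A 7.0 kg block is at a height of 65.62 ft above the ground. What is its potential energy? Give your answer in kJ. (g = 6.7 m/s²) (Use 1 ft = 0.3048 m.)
Convert to SI: m = 7.0 kg, h = 20.001 m
PE = mgh = (7.0)(6.7)(20.001) = 938.046 J = 0.938 kJ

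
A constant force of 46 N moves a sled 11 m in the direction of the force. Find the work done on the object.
W = F·d = (46)(11) = 506.0 J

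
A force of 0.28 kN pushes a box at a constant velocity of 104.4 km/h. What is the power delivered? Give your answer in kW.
Convert to SI: F = 280.0 N, v = 29.0 m/s
P = Fv = (280.0)(29.0) = 8120.0 W = 8.12 kW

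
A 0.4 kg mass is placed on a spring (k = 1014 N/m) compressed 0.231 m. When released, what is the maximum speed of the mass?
½kx² = ½mv² ⇒ v = x√(k/m) = (0.231)√(1014/0.4) = 11.63 m/s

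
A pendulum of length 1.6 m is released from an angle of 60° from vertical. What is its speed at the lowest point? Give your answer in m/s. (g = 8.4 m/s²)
h = L(1 − cosθ) = 1.6(1 − cos60°) = 0.8 m
v = √(2gh) = √(2·8.4·0.8) = 3.666 m/s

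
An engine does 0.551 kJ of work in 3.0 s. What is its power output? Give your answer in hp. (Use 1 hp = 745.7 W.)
Convert to SI: W = 551.0 J, t = 3.0 s
P = W/t = 551.0/3.0 = 183.667 W = 0.2463 hp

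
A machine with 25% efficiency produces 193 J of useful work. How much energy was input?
W_in = W_out/η = 193/0.25 = 772.0 J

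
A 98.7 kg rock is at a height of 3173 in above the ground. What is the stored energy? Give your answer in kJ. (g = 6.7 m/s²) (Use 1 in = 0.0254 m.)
Convert to SI: m = 98.7 kg, h = 80.5942 m
PE = mgh = (98.7)(6.7)(80.5942) = 53296.1 J = 53.3 kJ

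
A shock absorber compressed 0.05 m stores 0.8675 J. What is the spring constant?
k = 2·PE/x² = 2·0.8675/(0.05)² = 694.0 N/m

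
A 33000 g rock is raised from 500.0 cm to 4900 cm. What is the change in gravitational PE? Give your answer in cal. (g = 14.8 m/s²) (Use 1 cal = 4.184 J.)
Convert to SI: m = 33.0 kg, Δh = 44.0 m
ΔPE = mgΔh = (33.0)(14.8)(44.0) = 21489.6 J = 5136 cal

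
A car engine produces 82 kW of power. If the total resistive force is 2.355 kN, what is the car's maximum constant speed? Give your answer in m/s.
Convert to SI: F = 2355.0 N
P = Fv ⇒ v = P/F = 82000 W/2355.0 N = 34.82 m/s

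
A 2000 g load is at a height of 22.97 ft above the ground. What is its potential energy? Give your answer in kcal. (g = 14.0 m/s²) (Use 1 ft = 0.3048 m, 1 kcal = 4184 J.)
Convert to SI: m = 2.0 kg, h = 7.00126 m
PE = mgh = (2.0)(14.0)(7.00126) = 196.035 J = 0.04685 kcal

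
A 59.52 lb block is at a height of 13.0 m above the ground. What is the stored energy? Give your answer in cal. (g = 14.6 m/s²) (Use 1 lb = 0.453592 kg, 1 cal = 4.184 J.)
Convert to SI: m = 26.9978 kg, h = 13.0 m
PE = mgh = (26.9978)(14.6)(13.0) = 5124.18 J = 1225 cal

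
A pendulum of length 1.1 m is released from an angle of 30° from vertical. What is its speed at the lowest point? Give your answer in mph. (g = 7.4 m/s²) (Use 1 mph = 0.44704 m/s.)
h = L(1 − cosθ) = 1.1(1 − cos30°) = 0.147372 m
v = √(2gh) = √(2·7.4·0.147372) = 1.47686 m/s = 3.304 mph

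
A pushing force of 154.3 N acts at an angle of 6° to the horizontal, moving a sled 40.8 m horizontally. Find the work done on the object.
W = F·d·cosθ = (154.3)(40.8)cos(6°) = 6261 J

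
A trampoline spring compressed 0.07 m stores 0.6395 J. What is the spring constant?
k = 2·PE/x² = 2·0.6395/(0.07)² = 261.0 N/m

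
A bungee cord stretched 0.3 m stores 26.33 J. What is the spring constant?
k = 2·PE/x² = 2·26.33/(0.3)² = 585.1 N/m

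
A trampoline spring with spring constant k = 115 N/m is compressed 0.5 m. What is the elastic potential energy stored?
PE = ½kx² = ½(115)(0.5)² = 14.38 J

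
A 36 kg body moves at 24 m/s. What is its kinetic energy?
KE = ½mv² = ½(36)(24)² = 10368.0 J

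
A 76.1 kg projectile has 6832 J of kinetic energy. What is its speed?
v = √(2·KE/m) = √(2·6832/76.1) = 13.4 m/s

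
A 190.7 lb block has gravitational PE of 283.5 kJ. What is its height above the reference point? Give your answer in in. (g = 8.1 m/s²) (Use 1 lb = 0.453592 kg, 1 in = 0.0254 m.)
Convert to SI: m = 86.5 kg, PE = 283500 J
h = PE/(mg) = 283500/(86.5·8.1) = 404.624 m = 15930 in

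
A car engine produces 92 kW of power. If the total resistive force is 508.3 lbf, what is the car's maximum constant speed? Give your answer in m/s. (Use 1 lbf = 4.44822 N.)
Convert to SI: F = 2261.03 N
P = Fv ⇒ v = P/F = 92000 W/2261.03 N = 40.69 m/s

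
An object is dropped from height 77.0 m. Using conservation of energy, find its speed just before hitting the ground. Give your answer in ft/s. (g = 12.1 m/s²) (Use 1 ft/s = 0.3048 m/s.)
mgh = ½mv² ⇒ v = √(2gh) = √(2·12.1·77.0) = 43.1671 m/s = 141.6 ft/s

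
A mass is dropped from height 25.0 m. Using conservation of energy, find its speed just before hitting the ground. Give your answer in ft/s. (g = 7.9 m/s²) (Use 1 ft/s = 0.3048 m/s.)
mgh = ½mv² ⇒ v = √(2gh) = √(2·7.9·25.0) = 19.8746 m/s = 65.21 ft/s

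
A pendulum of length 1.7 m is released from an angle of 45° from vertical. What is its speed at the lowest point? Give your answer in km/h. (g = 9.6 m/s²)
h = L(1 − cosθ) = 1.7(1 − cos45°) = 0.497918 m
v = √(2gh) = √(2·9.6·0.497918) = 3.09193 m/s = 11.13 km/h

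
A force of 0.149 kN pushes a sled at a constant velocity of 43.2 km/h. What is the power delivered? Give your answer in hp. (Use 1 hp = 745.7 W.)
Convert to SI: F = 149.0 N, v = 12.0 m/s
P = Fv = (149.0)(12.0) = 1788.0 W = 2.398 hp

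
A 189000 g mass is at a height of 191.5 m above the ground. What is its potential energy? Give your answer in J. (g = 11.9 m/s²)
Convert to SI: m = 189.0 kg, h = 191.5 m
PE = mgh = (189.0)(11.9)(191.5) = 430700 J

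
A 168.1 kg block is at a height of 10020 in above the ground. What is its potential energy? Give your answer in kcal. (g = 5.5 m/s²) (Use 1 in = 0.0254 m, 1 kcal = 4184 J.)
Convert to SI: m = 168.1 kg, h = 254.508 m
PE = mgh = (168.1)(5.5)(254.508) = 235305 J = 56.24 kcal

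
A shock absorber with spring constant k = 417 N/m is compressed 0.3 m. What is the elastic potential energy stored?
PE = ½kx² = ½(417)(0.3)² = 18.77 J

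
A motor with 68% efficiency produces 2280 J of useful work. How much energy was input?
W_in = W_out/η = 2280/0.68 = 3353 J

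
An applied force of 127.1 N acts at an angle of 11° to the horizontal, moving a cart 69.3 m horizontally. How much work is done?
W = F·d·cosθ = (127.1)(69.3)cos(11°) = 8646 J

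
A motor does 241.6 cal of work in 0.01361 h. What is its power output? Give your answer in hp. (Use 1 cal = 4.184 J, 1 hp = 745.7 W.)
Convert to SI: W = 1010.85 J, t = 48.996 s
P = W/t = 1010.85/48.996 = 20.6314 W = 0.02767 hp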